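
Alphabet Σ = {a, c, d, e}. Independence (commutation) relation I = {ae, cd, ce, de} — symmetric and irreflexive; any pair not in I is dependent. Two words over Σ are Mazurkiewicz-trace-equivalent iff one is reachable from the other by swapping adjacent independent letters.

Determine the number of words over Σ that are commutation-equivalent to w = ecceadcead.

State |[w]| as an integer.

240

#0=e has no predecessor
#1=c has no predecessor
#2=c depends on [1:c]
#3=e depends on [0:e]
#4=a depends on [2:c]
#5=d depends on [4:a]
#6=c depends on [4:a]
#7=e depends on [3:e]
#8=a depends on [5:d, 6:c]
#9=d depends on [8:a]
sources: [0:e, 1:c]
N(rest) = Σ N(rest − s) over sources s of rest; N(one piece) = 1:
  size 1 → [7]=1  [9]=1
  size 2 → [3,7]=1  [7,9]=2  [8,9]=1
  size 3 → [0,3,7]=1  [3,7,9]=3  [5,8,9]=1  [6,8,9]=1  [7,8,9]=3
  size 4 → [0,3,7,9]=4  [3,7,8,9]=6  [5,6,8,9]=2  [5,7,8,9]=4  [6,7,8,9]=4
  size 5 → [0,3,7,8,9]=10  [3,5,7,8,9]=10  [3,6,7,8,9]=10  [4,5,6,8,9]=2  [5,6,7,8,9]=10
  size 6 → [0,3,5,7,8,9]=20  [0,3,6,7,8,9]=20  [2,4,5,6,8,9]=2  [3,5,6,7,8,9]=30  [4,5,6,7,8,9]=12
  size 7 → [0,3,5,6,7,8,9]=70  [1,2,4,5,6,8,9]=2  [2,4,5,6,7,8,9]=14  [3,4,5,6,7,8,9]=42
  size 8 → [0,3,4,5,6,7,8,9]=112  [1,2,4,5,6,7,8,9]=16  [2,3,4,5,6,7,8,9]=56
  first=0(e) contributes 72
  first=1(c) contributes 168
|[w]| = 240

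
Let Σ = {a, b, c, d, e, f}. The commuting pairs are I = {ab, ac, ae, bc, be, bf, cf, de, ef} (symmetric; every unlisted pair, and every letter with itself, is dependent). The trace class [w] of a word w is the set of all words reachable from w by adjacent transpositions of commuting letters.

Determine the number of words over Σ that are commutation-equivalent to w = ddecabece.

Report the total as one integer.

102

0(d) covers ∅
1(d) covers 0:d
2(e) covers ∅
3(c) covers 1:d, 2:e
4(a) covers 1:d
5(b) covers 1:d
6(e) covers 3:c
7(c) covers 6:e
8(e) covers 7:c
floor of heap: 0:d, 2:e
completions by unplaced set U, small U first (add the entries for U minus each lowest piece of U):
  |U|=1: {4}:1  {5}:1  {8}:1
  |U|=2: {4,5}:2  {4,8}:2  {5,8}:2  {7,8}:1
  |U|=3: {4,5,8}:6  {4,7,8}:3  {5,7,8}:3  {6,7,8}:1
  |U|=4: {3,6,7,8}:1  {4,5,7,8}:12  {4,6,7,8}:4  {5,6,7,8}:4
  |U|=5: {2,3,6,7,8}:1  {3,4,6,7,8}:5  {3,5,6,7,8}:5  {4,5,6,7,8}:20
  |U|=6: {2,3,4,6,7,8}:6  {2,3,5,6,7,8}:6  {3,4,5,6,7,8}:30
  |U|=7: {1,3,4,5,6,7,8}:30  {2,3,4,5,6,7,8}:42
  start at 0(d): 72
  start at 2(e): 30
sum over floor = 102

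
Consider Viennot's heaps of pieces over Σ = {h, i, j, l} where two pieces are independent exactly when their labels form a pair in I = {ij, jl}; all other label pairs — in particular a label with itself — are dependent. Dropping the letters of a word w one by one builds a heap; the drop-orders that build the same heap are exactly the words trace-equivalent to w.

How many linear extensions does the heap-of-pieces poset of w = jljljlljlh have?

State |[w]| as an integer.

#0=j has no predecessor
#1=l has no predecessor
#2=j depends on [0:j]
#3=l depends on [1:l]
#4=j depends on [2:j]
#5=l depends on [3:l]
#6=l depends on [5:l]
#7=j depends on [4:j]
#8=l depends on [6:l]
#9=h depends on [7:j, 8:l]
sources: [0:j, 1:l]
N(rest) = Σ N(rest − s) over sources s of rest; N(one piece) = 1:
  size 1 → [9]=1
  size 2 → [7,9]=1  [8,9]=1
  size 3 → [4,7,9]=1  [6,8,9]=1  [7,8,9]=2
  size 4 → [2,4,7,9]=1  [4,7,8,9]=3  [5,6,8,9]=1  [6,7,8,9]=3
  size 5 → [0,2,4,7,9]=1  [2,4,7,8,9]=4  [3,5,6,8,9]=1  [4,6,7,8,9]=6  [5,6,7,8,9]=4
  size 6 → [0,2,4,7,8,9]=5  [1,3,5,6,8,9]=1  [2,4,6,7,8,9]=10  [3,5,6,7,8,9]=5  [4,5,6,7,8,9]=10
  size 7 → [0,2,4,6,7,8,9]=15  [1,3,5,6,7,8,9]=6  [2,4,5,6,7,8,9]=20  [3,4,5,6,7,8,9]=15
  size 8 → [0,2,4,5,6,7,8,9]=35  [1,3,4,5,6,7,8,9]=21  [2,3,4,5,6,7,8,9]=35
  first=0(j) contributes 56
  first=1(l) contributes 70
|[w]| = 126

126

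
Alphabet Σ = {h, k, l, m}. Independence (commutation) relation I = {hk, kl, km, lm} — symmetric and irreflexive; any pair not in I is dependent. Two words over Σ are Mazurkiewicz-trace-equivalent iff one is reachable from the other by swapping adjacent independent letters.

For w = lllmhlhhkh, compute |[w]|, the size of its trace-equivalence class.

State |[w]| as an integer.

0(l) covers ∅
1(l) covers 0:l
2(l) covers 1:l
3(m) covers ∅
4(h) covers 2:l, 3:m
5(l) covers 4:h
6(h) covers 5:l
7(h) covers 6:h
8(k) covers ∅
9(h) covers 7:h
floor of heap: 0:l, 3:m, 8:k
completions by unplaced set U, small U first (add the entries for U minus each lowest piece of U):
  |U|=1: {8}:1  {9}:1
  |U|=2: {7,9}:1  {8,9}:2
  |U|=3: {6,7,9}:1  {7,8,9}:3
  |U|=4: {5,6,7,9}:1  {6,7,8,9}:4
  |U|=5: {4,5,6,7,9}:1  {5,6,7,8,9}:5
  |U|=6: {2,4,5,6,7,9}:1  {3,4,5,6,7,9}:1  {4,5,6,7,8,9}:6
  |U|=7: {1,2,4,5,6,7,9}:1  {2,3,4,5,6,7,9}:2  {2,4,5,6,7,8,9}:7  {3,4,5,6,7,8,9}:7
  |U|=8: {0,1,2,4,5,6,7,9}:1  {1,2,3,4,5,6,7,9}:3  {1,2,4,5,6,7,8,9}:8  {2,3,4,5,6,7,8,9}:16
  start at 0(l): 27
  start at 3(m): 9
  start at 8(k): 4
sum over floor = 40

40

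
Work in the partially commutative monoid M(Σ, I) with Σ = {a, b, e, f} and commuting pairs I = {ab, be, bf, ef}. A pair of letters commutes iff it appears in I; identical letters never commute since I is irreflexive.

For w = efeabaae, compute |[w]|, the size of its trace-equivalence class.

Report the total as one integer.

24

0(e) covers ∅
1(f) covers ∅
2(e) covers 0:e
3(a) covers 1:f, 2:e
4(b) covers ∅
5(a) covers 3:a
6(a) covers 5:a
7(e) covers 6:a
floor of heap: 0:e, 1:f, 4:b
completions by unplaced set U, small U first (add the entries for U minus each lowest piece of U):
  |U|=1: {4}:1  {7}:1
  |U|=2: {4,7}:2  {6,7}:1
  |U|=3: {4,6,7}:3  {5,6,7}:1
  |U|=4: {3,5,6,7}:1  {4,5,6,7}:4
  |U|=5: {1,3,5,6,7}:1  {2,3,5,6,7}:1  {3,4,5,6,7}:5
  |U|=6: {0,2,3,5,6,7}:1  {1,2,3,5,6,7}:2  {1,3,4,5,6,7}:6  {2,3,4,5,6,7}:6
  start at 0(e): 14
  start at 1(f): 7
  start at 4(b): 3
sum over floor = 24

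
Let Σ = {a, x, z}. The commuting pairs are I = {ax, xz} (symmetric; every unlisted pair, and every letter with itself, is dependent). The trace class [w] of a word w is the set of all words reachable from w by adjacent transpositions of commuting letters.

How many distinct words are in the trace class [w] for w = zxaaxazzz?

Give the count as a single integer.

0(z) covers ∅
1(x) covers ∅
2(a) covers 0:z
3(a) covers 2:a
4(x) covers 1:x
5(a) covers 3:a
6(z) covers 5:a
7(z) covers 6:z
8(z) covers 7:z
floor of heap: 0:z, 1:x
completions by unplaced set U, small U first (add the entries for U minus each lowest piece of U):
  |U|=1: {4}:1  {8}:1
  |U|=2: {1,4}:1  {4,8}:2  {7,8}:1
  |U|=3: {1,4,8}:3  {4,7,8}:3  {6,7,8}:1
  |U|=4: {1,4,7,8}:6  {4,6,7,8}:4  {5,6,7,8}:1
  |U|=5: {1,4,6,7,8}:10  {3,5,6,7,8}:1  {4,5,6,7,8}:5
  |U|=6: {1,4,5,6,7,8}:15  {2,3,5,6,7,8}:1  {3,4,5,6,7,8}:6
  |U|=7: {0,2,3,5,6,7,8}:1  {1,3,4,5,6,7,8}:21  {2,3,4,5,6,7,8}:7
  start at 0(z): 28
  start at 1(x): 8
sum over floor = 36

36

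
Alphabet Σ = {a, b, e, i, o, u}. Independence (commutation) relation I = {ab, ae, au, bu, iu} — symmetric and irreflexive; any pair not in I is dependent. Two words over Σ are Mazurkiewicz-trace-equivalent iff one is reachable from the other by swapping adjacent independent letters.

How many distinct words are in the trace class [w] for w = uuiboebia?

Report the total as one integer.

6

drop 0:u onto floor
drop 1:u onto {0:u}
drop 2:i onto floor
drop 3:b onto {2:i}
drop 4:o onto {1:u, 3:b}
drop 5:e onto {4:o}
drop 6:b onto {5:e}
drop 7:i onto {6:b}
drop 8:a onto {7:i}
ground layer = {0:u, 2:i}
drop-orders for the pieces not yet dropped (sum over which currently-grounded one goes next):
  1 to go: {8} 1
  2 to go: {7,8} 1
  3 to go: {6,7,8} 1
  4 to go: {5,6,7,8} 1
  5 to go: {4,5,6,7,8} 1
  6 to go: {1,4,5,6,7,8} 1  {3,4,5,6,7,8} 1
  7 to go: {0,1,4,5,6,7,8} 1  {1,3,4,5,6,7,8} 2  {2,3,4,5,6,7,8} 1
  if 0:u drops first: 3 orders
  if 2:i drops first: 3 orders
heap linearizations: 6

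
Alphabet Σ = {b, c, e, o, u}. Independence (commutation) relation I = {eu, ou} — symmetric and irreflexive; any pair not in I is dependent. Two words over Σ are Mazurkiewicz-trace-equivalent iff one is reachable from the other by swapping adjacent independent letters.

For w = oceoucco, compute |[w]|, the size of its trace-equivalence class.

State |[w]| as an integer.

#0=o has no predecessor
#1=c depends on [0:o]
#2=e depends on [1:c]
#3=o depends on [2:e]
#4=u depends on [1:c]
#5=c depends on [3:o, 4:u]
#6=c depends on [5:c]
#7=o depends on [6:c]
sources: [0:o]
N(rest) = Σ N(rest − s) over sources s of rest; N(one piece) = 1:
  size 1 → [7]=1
  size 2 → [6,7]=1
  size 3 → [5,6,7]=1
  size 4 → [3,5,6,7]=1  [4,5,6,7]=1
  size 5 → [2,3,5,6,7]=1  [3,4,5,6,7]=2
  size 6 → [2,3,4,5,6,7]=3
  first=0(o) contributes 3

3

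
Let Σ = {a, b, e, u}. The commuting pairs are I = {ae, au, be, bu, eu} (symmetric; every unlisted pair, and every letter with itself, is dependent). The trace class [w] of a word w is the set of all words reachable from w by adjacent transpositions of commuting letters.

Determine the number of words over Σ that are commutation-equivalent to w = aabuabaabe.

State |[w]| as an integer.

0(a) covers ∅
1(a) covers 0:a
2(b) covers 1:a
3(u) covers ∅
4(a) covers 2:b
5(b) covers 4:a
6(a) covers 5:b
7(a) covers 6:a
8(b) covers 7:a
9(e) covers ∅
floor of heap: 0:a, 3:u, 9:e
completions by unplaced set U, small U first (add the entries for U minus each lowest piece of U):
  |U|=1: {3}:1  {8}:1  {9}:1
  |U|=2: {3,8}:2  {3,9}:2  {7,8}:1  {8,9}:2
  |U|=3: {3,7,8}:3  {3,8,9}:6  {6,7,8}:1  {7,8,9}:3
  |U|=4: {3,6,7,8}:4  {3,7,8,9}:12  {5,6,7,8}:1  {6,7,8,9}:4
  |U|=5: {3,5,6,7,8}:5  {3,6,7,8,9}:20  {4,5,6,7,8}:1  {5,6,7,8,9}:5
  |U|=6: {2,4,5,6,7,8}:1  {3,4,5,6,7,8}:6  {3,5,6,7,8,9}:30  {4,5,6,7,8,9}:6
  |U|=7: {1,2,4,5,6,7,8}:1  {2,3,4,5,6,7,8}:7  {2,4,5,6,7,8,9}:7  {3,4,5,6,7,8,9}:42
  |U|=8: {0,1,2,4,5,6,7,8}:1  {1,2,3,4,5,6,7,8}:8  {1,2,4,5,6,7,8,9}:8  {2,3,4,5,6,7,8,9}:56
  start at 0(a): 72
  start at 3(u): 9
  start at 9(e): 9
sum over floor = 90

90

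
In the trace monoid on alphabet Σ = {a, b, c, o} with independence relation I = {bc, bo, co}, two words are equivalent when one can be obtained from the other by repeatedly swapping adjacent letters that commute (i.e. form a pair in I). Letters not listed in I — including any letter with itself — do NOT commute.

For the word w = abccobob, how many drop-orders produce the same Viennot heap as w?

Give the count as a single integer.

piece 0:a — minimal
piece 1:b rests on {0:a}
piece 2:c rests on {0:a}
piece 3:c rests on {2:c}
piece 4:o rests on {0:a}
piece 5:b rests on {1:b}
piece 6:o rests on {4:o}
piece 7:b rests on {5:b}
minimal pieces: {0:a}
ways to finish when only these pieces remain (= sum over removing one remaining piece with nothing left below it):
  1 left: {3}→1  {6}→1  {7}→1
  2 left: {2,3}→1  {3,6}→2  {3,7}→2  {4,6}→1  {5,7}→1  {6,7}→2
  3 left: {1,5,7}→1  {2,3,6}→3  {2,3,7}→3  {3,4,6}→3  {3,5,7}→3  {3,6,7}→6  {4,6,7}→3  {5,6,7}→3
  4 left: {1,3,5,7}→4  {1,5,6,7}→4  {2,3,4,6}→6  {2,3,5,7}→6  {2,3,6,7}→12  {3,4,6,7}→12  {3,5,6,7}→12  {4,5,6,7}→6
  5 left: {1,2,3,5,7}→10  {1,3,5,6,7}→20  {1,4,5,6,7}→10  {2,3,4,6,7}→30  {2,3,5,6,7}→30  {3,4,5,6,7}→30
  6 left: {1,2,3,5,6,7}→60  {1,3,4,5,6,7}→60  {2,3,4,5,6,7}→90
  placing 0:a first → 210 extensions

210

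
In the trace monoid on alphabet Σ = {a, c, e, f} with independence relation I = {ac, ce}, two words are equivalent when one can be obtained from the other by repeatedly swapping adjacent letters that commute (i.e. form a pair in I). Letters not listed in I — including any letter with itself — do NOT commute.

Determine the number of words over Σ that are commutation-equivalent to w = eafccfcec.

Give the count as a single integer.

3

0(e) covers ∅
1(a) covers 0:e
2(f) covers 1:a
3(c) covers 2:f
4(c) covers 3:c
5(f) covers 4:c
6(c) covers 5:f
7(e) covers 5:f
8(c) covers 6:c
floor of heap: 0:e
completions by unplaced set U, small U first (add the entries for U minus each lowest piece of U):
  |U|=1: {7}:1  {8}:1
  |U|=2: {6,8}:1  {7,8}:2
  |U|=3: {6,7,8}:3
  |U|=4: {5,6,7,8}:3
  |U|=5: {4,5,6,7,8}:3
  |U|=6: {3,4,5,6,7,8}:3
  |U|=7: {2,3,4,5,6,7,8}:3
  start at 0(e): 3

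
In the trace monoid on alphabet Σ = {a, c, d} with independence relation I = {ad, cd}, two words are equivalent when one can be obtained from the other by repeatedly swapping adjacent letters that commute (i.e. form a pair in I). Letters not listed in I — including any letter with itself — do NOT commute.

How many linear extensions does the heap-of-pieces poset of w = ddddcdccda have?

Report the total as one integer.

0(d) covers ∅
1(d) covers 0:d
2(d) covers 1:d
3(d) covers 2:d
4(c) covers ∅
5(d) covers 3:d
6(c) covers 4:c
7(c) covers 6:c
8(d) covers 5:d
9(a) covers 7:c
floor of heap: 0:d, 4:c
completions by unplaced set U, small U first (add the entries for U minus each lowest piece of U):
  |U|=1: {8}:1  {9}:1
  |U|=2: {5,8}:1  {7,9}:1  {8,9}:2
  |U|=3: {3,5,8}:1  {5,8,9}:3  {6,7,9}:1  {7,8,9}:3
  |U|=4: {2,3,5,8}:1  {3,5,8,9}:4  {4,6,7,9}:1  {5,7,8,9}:6  {6,7,8,9}:4
  |U|=5: {1,2,3,5,8}:1  {2,3,5,8,9}:5  {3,5,7,8,9}:10  {4,6,7,8,9}:5  {5,6,7,8,9}:10
  |U|=6: {0,1,2,3,5,8}:1  {1,2,3,5,8,9}:6  {2,3,5,7,8,9}:15  {3,5,6,7,8,9}:20  {4,5,6,7,8,9}:15
  |U|=7: {0,1,2,3,5,8,9}:7  {1,2,3,5,7,8,9}:21  {2,3,5,6,7,8,9}:35  {3,4,5,6,7,8,9}:35
  |U|=8: {0,1,2,3,5,7,8,9}:28  {1,2,3,5,6,7,8,9}:56  {2,3,4,5,6,7,8,9}:70
  start at 0(d): 126
  start at 4(c): 84
sum over floor = 210

210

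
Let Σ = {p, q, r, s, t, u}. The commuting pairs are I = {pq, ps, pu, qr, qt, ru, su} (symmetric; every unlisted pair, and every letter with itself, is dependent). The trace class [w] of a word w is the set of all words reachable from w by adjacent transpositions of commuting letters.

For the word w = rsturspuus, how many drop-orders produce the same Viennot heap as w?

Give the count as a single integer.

105

drop 0:r onto floor
drop 1:s onto {0:r}
drop 2:t onto {1:s}
drop 3:u onto {2:t}
drop 4:r onto {2:t}
drop 5:s onto {4:r}
drop 6:p onto {4:r}
drop 7:u onto {3:u}
drop 8:u onto {7:u}
drop 9:s onto {5:s}
ground layer = {0:r}
drop-orders for the pieces not yet dropped (sum over which currently-grounded one goes next):
  1 to go: {6} 1  {8} 1  {9} 1
  2 to go: {5,9} 1  {6,8} 2  {6,9} 2  {7,8} 1  {8,9} 2
  3 to go: {3,7,8} 1  {5,6,9} 3  {5,8,9} 3  {6,7,8} 3  {6,8,9} 6  {7,8,9} 3
  4 to go: {3,6,7,8} 4  {3,7,8,9} 4  {4,5,6,9} 3  {5,6,8,9} 12  {5,7,8,9} 6  {6,7,8,9} 12
  5 to go: {3,5,7,8,9} 10  {3,6,7,8,9} 20  {4,5,6,8,9} 15  {5,6,7,8,9} 30
  6 to go: {3,5,6,7,8,9} 60  {4,5,6,7,8,9} 45
  7 to go: {3,4,5,6,7,8,9} 105
  8 to go: {2,3,4,5,6,7,8,9} 105
  if 0:r drops first: 105 orders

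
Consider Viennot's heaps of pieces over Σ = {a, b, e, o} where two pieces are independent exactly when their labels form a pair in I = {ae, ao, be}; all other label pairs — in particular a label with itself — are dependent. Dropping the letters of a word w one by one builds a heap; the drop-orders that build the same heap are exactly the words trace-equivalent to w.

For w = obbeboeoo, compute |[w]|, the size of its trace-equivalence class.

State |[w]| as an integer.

drop 0:o onto floor
drop 1:b onto {0:o}
drop 2:b onto {1:b}
drop 3:e onto {0:o}
drop 4:b onto {2:b}
drop 5:o onto {3:e, 4:b}
drop 6:e onto {5:o}
drop 7:o onto {6:e}
drop 8:o onto {7:o}
ground layer = {0:o}
drop-orders for the pieces not yet dropped (sum over which currently-grounded one goes next):
  1 to go: {8} 1
  2 to go: {7,8} 1
  3 to go: {6,7,8} 1
  4 to go: {5,6,7,8} 1
  5 to go: {3,5,6,7,8} 1  {4,5,6,7,8} 1
  6 to go: {2,4,5,6,7,8} 1  {3,4,5,6,7,8} 2
  7 to go: {1,2,4,5,6,7,8} 1  {2,3,4,5,6,7,8} 3
  if 0:o drops first: 4 orders

4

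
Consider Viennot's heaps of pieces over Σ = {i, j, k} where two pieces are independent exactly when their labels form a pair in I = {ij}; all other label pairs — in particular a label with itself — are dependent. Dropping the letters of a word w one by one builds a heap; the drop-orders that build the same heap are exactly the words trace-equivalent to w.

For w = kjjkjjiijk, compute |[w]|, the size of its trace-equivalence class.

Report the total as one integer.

0(k) covers ∅
1(j) covers 0:k
2(j) covers 1:j
3(k) covers 2:j
4(j) covers 3:k
5(j) covers 4:j
6(i) covers 3:k
7(i) covers 6:i
8(j) covers 5:j
9(k) covers 7:i, 8:j
floor of heap: 0:k
completions by unplaced set U, small U first (add the entries for U minus each lowest piece of U):
  |U|=1: {9}:1
  |U|=2: {7,9}:1  {8,9}:1
  |U|=3: {5,8,9}:1  {6,7,9}:1  {7,8,9}:2
  |U|=4: {4,5,8,9}:1  {5,7,8,9}:3  {6,7,8,9}:3
  |U|=5: {4,5,7,8,9}:4  {5,6,7,8,9}:6
  |U|=6: {4,5,6,7,8,9}:10
  |U|=7: {3,4,5,6,7,8,9}:10
  |U|=8: {2,3,4,5,6,7,8,9}:10
  start at 0(k): 10

10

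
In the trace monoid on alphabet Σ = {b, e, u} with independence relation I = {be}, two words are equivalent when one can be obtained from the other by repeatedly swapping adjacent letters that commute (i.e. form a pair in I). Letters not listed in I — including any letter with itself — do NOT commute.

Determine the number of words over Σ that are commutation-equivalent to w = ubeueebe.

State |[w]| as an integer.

8

0(u) covers ∅
1(b) covers 0:u
2(e) covers 0:u
3(u) covers 1:b, 2:e
4(e) covers 3:u
5(e) covers 4:e
6(b) covers 3:u
7(e) covers 5:e
floor of heap: 0:u
completions by unplaced set U, small U first (add the entries for U minus each lowest piece of U):
  |U|=1: {6}:1  {7}:1
  |U|=2: {5,7}:1  {6,7}:2
  |U|=3: {4,5,7}:1  {5,6,7}:3
  |U|=4: {4,5,6,7}:4
  |U|=5: {3,4,5,6,7}:4
  |U|=6: {1,3,4,5,6,7}:4  {2,3,4,5,6,7}:4
  start at 0(u): 8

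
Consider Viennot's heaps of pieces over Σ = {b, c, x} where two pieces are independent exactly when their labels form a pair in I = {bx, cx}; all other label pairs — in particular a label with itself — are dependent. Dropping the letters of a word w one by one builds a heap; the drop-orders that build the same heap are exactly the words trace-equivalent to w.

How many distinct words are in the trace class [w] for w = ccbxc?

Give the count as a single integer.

0(c) covers ∅
1(c) covers 0:c
2(b) covers 1:c
3(x) covers ∅
4(c) covers 2:b
floor of heap: 0:c, 3:x
completions by unplaced set U, small U first (add the entries for U minus each lowest piece of U):
  |U|=1: {3}:1  {4}:1
  |U|=2: {2,4}:1  {3,4}:2
  |U|=3: {1,2,4}:1  {2,3,4}:3
  start at 0(c): 4
  start at 3(x): 1
sum over floor = 5

5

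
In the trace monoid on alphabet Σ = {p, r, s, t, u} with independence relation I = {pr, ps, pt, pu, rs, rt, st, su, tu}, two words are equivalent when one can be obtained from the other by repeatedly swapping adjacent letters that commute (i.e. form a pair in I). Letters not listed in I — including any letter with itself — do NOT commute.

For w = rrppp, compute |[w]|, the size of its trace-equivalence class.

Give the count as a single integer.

10

#0=r has no predecessor
#1=r depends on [0:r]
#2=p has no predecessor
#3=p depends on [2:p]
#4=p depends on [3:p]
sources: [0:r, 2:p]
N(rest) = Σ N(rest − s) over sources s of rest; N(one piece) = 1:
  size 1 → [1]=1  [4]=1
  size 2 → [0,1]=1  [1,4]=2  [3,4]=1
  size 3 → [0,1,4]=3  [1,3,4]=3  [2,3,4]=1
  first=0(r) contributes 4
  first=2(p) contributes 6
|[w]| = 10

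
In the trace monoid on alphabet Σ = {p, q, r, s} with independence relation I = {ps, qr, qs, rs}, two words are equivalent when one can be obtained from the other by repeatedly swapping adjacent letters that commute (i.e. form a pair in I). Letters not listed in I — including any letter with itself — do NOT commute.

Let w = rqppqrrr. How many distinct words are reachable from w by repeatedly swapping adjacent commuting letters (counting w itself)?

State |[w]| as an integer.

piece 0:r — minimal
piece 1:q — minimal
piece 2:p rests on {0:r, 1:q}
piece 3:p rests on {2:p}
piece 4:q rests on {3:p}
piece 5:r rests on {3:p}
piece 6:r rests on {5:r}
piece 7:r rests on {6:r}
minimal pieces: {0:r, 1:q}
ways to finish when only these pieces remain (= sum over removing one remaining piece with nothing left below it):
  1 left: {4}→1  {7}→1
  2 left: {4,7}→2  {6,7}→1
  3 left: {4,6,7}→3  {5,6,7}→1
  4 left: {4,5,6,7}→4
  5 left: {3,4,5,6,7}→4
  6 left: {2,3,4,5,6,7}→4
  placing 0:r first → 4 extensions
  placing 1:q first → 4 extensions
total linear extensions = 8

8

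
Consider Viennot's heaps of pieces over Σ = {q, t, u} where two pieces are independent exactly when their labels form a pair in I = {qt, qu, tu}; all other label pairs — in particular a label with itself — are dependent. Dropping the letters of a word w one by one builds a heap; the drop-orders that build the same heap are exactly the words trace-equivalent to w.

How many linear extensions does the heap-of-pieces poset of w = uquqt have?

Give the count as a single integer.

30

0(u) covers ∅
1(q) covers ∅
2(u) covers 0:u
3(q) covers 1:q
4(t) covers ∅
floor of heap: 0:u, 1:q, 4:t
completions by unplaced set U, small U first (add the entries for U minus each lowest piece of U):
  |U|=1: {2}:1  {3}:1  {4}:1
  |U|=2: {0,2}:1  {1,3}:1  {2,3}:2  {2,4}:2  {3,4}:2
  |U|=3: {0,2,3}:3  {0,2,4}:3  {1,2,3}:3  {1,3,4}:3  {2,3,4}:6
  start at 0(u): 12
  start at 1(q): 12
  start at 4(t): 6
sum over floor = 30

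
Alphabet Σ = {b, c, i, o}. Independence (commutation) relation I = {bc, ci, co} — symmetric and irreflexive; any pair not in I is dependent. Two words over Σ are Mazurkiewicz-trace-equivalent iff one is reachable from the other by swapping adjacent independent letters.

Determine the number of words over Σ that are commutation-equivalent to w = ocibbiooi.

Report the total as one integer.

piece 0:o — minimal
piece 1:c — minimal
piece 2:i rests on {0:o}
piece 3:b rests on {2:i}
piece 4:b rests on {3:b}
piece 5:i rests on {4:b}
piece 6:o rests on {5:i}
piece 7:o rests on {6:o}
piece 8:i rests on {7:o}
minimal pieces: {0:o, 1:c}
ways to finish when only these pieces remain (= sum over removing one remaining piece with nothing left below it):
  1 left: {1}→1  {8}→1
  2 left: {1,8}→2  {7,8}→1
  3 left: {1,7,8}→3  {6,7,8}→1
  4 left: {1,6,7,8}→4  {5,6,7,8}→1
  5 left: {1,5,6,7,8}→5  {4,5,6,7,8}→1
  6 left: {1,4,5,6,7,8}→6  {3,4,5,6,7,8}→1
  7 left: {1,3,4,5,6,7,8}→7  {2,3,4,5,6,7,8}→1
  placing 0:o first → 8 extensions
  placing 1:c first → 1 extensions
total linear extensions = 9

9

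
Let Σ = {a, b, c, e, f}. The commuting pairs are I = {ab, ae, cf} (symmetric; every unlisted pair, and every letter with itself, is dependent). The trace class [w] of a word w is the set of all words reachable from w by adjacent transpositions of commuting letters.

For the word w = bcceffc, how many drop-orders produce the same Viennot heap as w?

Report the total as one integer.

#0=b has no predecessor
#1=c depends on [0:b]
#2=c depends on [1:c]
#3=e depends on [2:c]
#4=f depends on [3:e]
#5=f depends on [4:f]
#6=c depends on [3:e]
sources: [0:b]
N(rest) = Σ N(rest − s) over sources s of rest; N(one piece) = 1:
  size 1 → [5]=1  [6]=1
  size 2 → [4,5]=1  [5,6]=2
  size 3 → [4,5,6]=3
  size 4 → [3,4,5,6]=3
  size 5 → [2,3,4,5,6]=3
  first=0(b) contributes 3

3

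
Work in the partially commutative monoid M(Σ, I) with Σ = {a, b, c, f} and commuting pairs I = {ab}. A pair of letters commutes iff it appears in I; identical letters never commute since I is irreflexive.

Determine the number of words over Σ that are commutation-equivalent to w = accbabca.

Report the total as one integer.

0(a) covers ∅
1(c) covers 0:a
2(c) covers 1:c
3(b) covers 2:c
4(a) covers 2:c
5(b) covers 3:b
6(c) covers 4:a, 5:b
7(a) covers 6:c
floor of heap: 0:a
completions by unplaced set U, small U first (add the entries for U minus each lowest piece of U):
  |U|=1: {7}:1
  |U|=2: {6,7}:1
  |U|=3: {4,6,7}:1  {5,6,7}:1
  |U|=4: {3,5,6,7}:1  {4,5,6,7}:2
  |U|=5: {3,4,5,6,7}:3
  |U|=6: {2,3,4,5,6,7}:3
  start at 0(a): 3

3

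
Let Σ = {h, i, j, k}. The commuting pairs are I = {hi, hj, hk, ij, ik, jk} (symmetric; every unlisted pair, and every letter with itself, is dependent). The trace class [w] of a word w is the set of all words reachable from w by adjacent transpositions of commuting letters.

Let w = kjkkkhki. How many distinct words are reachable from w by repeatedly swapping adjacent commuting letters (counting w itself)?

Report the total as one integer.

336

#0=k has no predecessor
#1=j has no predecessor
#2=k depends on [0:k]
#3=k depends on [2:k]
#4=k depends on [3:k]
#5=h has no predecessor
#6=k depends on [4:k]
#7=i has no predecessor
sources: [0:k, 1:j, 5:h, 7:i]
N(rest) = Σ N(rest − s) over sources s of rest; N(one piece) = 1:
  size 1 → [1]=1  [5]=1  [6]=1  [7]=1
  size 2 → [1,5]=2  [1,6]=2  [1,7]=2  [4,6]=1  [5,6]=2  [5,7]=2  [6,7]=2
  size 3 → [1,4,6]=3  [1,5,6]=6  [1,5,7]=6  [1,6,7]=6  [3,4,6]=1  [4,5,6]=3  [4,6,7]=3  [5,6,7]=6
  size 4 → [1,3,4,6]=4  [1,4,5,6]=12  [1,4,6,7]=12  [1,5,6,7]=24  [2,3,4,6]=1  [3,4,5,6]=4  [3,4,6,7]=4  [4,5,6,7]=12
  size 5 → [0,2,3,4,6]=1  [1,2,3,4,6]=5  [1,3,4,5,6]=20  [1,3,4,6,7]=20  [1,4,5,6,7]=60  [2,3,4,5,6]=5  [2,3,4,6,7]=5  [3,4,5,6,7]=20
  size 6 → [0,1,2,3,4,6]=6  [0,2,3,4,5,6]=6  [0,2,3,4,6,7]=6  [1,2,3,4,5,6]=30  [1,2,3,4,6,7]=30  [1,3,4,5,6,7]=120  [2,3,4,5,6,7]=30
  first=0(k) contributes 210
  first=1(j) contributes 42
  first=5(h) contributes 42
  first=7(i) contributes 42
|[w]| = 336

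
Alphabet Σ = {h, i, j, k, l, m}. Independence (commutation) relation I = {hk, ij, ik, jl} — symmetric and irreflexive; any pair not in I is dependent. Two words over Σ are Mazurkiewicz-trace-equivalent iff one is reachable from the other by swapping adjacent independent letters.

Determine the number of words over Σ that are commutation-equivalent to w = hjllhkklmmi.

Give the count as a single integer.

9

drop 0:h onto floor
drop 1:j onto {0:h}
drop 2:l onto {0:h}
drop 3:l onto {2:l}
drop 4:h onto {1:j, 3:l}
drop 5:k onto {1:j, 3:l}
drop 6:k onto {5:k}
drop 7:l onto {4:h, 6:k}
drop 8:m onto {7:l}
drop 9:m onto {8:m}
drop 10:i onto {9:m}
ground layer = {0:h}
drop-orders for the pieces not yet dropped (sum over which currently-grounded one goes next):
  1 to go: {10} 1
  2 to go: {9,10} 1
  3 to go: {8,9,10} 1
  4 to go: {7,8,9,10} 1
  5 to go: {4,7,8,9,10} 1  {6,7,8,9,10} 1
  6 to go: {4,6,7,8,9,10} 2  {5,6,7,8,9,10} 1
  7 to go: {4,5,6,7,8,9,10} 3
  8 to go: {1,4,5,6,7,8,9,10} 3  {3,4,5,6,7,8,9,10} 3
  9 to go: {1,3,4,5,6,7,8,9,10} 6  {2,3,4,5,6,7,8,9,10} 3
  if 0:h drops first: 9 orders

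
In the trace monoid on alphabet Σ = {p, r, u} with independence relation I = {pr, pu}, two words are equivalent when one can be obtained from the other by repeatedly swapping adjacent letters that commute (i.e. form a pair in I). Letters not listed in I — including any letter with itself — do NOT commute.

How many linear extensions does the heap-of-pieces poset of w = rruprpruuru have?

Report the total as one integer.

55

piece 0:r — minimal
piece 1:r rests on {0:r}
piece 2:u rests on {1:r}
piece 3:p — minimal
piece 4:r rests on {2:u}
piece 5:p rests on {3:p}
piece 6:r rests on {4:r}
piece 7:u rests on {6:r}
piece 8:u rests on {7:u}
piece 9:r rests on {8:u}
piece 10:u rests on {9:r}
minimal pieces: {0:r, 3:p}
ways to finish when only these pieces remain (= sum over removing one remaining piece with nothing left below it):
  1 left: {5}→1  {10}→1
  2 left: {3,5}→1  {5,10}→2  {9,10}→1
  3 left: {3,5,10}→3  {5,9,10}→3  {8,9,10}→1
  4 left: {3,5,9,10}→6  {5,8,9,10}→4  {7,8,9,10}→1
  5 left: {3,5,8,9,10}→10  {5,7,8,9,10}→5  {6,7,8,9,10}→1
  6 left: {3,5,7,8,9,10}→15  {4,6,7,8,9,10}→1  {5,6,7,8,9,10}→6
  7 left: {2,4,6,7,8,9,10}→1  {3,5,6,7,8,9,10}→21  {4,5,6,7,8,9,10}→7
  8 left: {1,2,4,6,7,8,9,10}→1  {2,4,5,6,7,8,9,10}→8  {3,4,5,6,7,8,9,10}→28
  9 left: {0,1,2,4,6,7,8,9,10}→1  {1,2,4,5,6,7,8,9,10}→9  {2,3,4,5,6,7,8,9,10}→36
  placing 0:r first → 45 extensions
  placing 3:p first → 10 extensions
total linear extensions = 55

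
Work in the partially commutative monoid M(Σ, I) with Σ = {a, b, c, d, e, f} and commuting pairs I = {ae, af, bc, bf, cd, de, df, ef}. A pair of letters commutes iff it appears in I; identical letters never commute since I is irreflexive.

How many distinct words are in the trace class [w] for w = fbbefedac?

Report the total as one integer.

168

drop 0:f onto floor
drop 1:b onto floor
drop 2:b onto {1:b}
drop 3:e onto {2:b}
drop 4:f onto {0:f}
drop 5:e onto {3:e}
drop 6:d onto {2:b}
drop 7:a onto {6:d}
drop 8:c onto {4:f, 5:e, 7:a}
ground layer = {0:f, 1:b}
drop-orders for the pieces not yet dropped (sum over which currently-grounded one goes next):
  1 to go: {8} 1
  2 to go: {4,8} 1  {5,8} 1  {7,8} 1
  3 to go: {0,4,8} 1  {3,5,8} 1  {4,5,8} 2  {4,7,8} 2  {5,7,8} 2  {6,7,8} 1
  4 to go: {0,4,5,8} 3  {0,4,7,8} 3  {3,4,5,8} 3  {3,5,7,8} 3  {4,5,7,8} 6  {4,6,7,8} 3  {5,6,7,8} 3
  5 to go: {0,3,4,5,8} 6  {0,4,5,7,8} 12  {0,4,6,7,8} 6  {3,4,5,7,8} 12  {3,5,6,7,8} 6  {4,5,6,7,8} 12
  6 to go: {0,3,4,5,7,8} 30  {0,4,5,6,7,8} 30  {2,3,5,6,7,8} 6  {3,4,5,6,7,8} 30
  7 to go: {0,3,4,5,6,7,8} 90  {1,2,3,5,6,7,8} 6  {2,3,4,5,6,7,8} 36
  if 0:f drops first: 42 orders
  if 1:b drops first: 126 orders
heap linearizations: 168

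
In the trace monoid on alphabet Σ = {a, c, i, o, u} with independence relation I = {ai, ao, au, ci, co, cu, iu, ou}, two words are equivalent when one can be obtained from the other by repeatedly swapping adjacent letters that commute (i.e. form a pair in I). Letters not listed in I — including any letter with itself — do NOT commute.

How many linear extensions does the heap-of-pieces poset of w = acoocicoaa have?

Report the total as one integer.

210

drop 0:a onto floor
drop 1:c onto {0:a}
drop 2:o onto floor
drop 3:o onto {2:o}
drop 4:c onto {1:c}
drop 5:i onto {3:o}
drop 6:c onto {4:c}
drop 7:o onto {5:i}
drop 8:a onto {6:c}
drop 9:a onto {8:a}
ground layer = {0:a, 2:o}
drop-orders for the pieces not yet dropped (sum over which currently-grounded one goes next):
  1 to go: {7} 1  {9} 1
  2 to go: {5,7} 1  {7,9} 2  {8,9} 1
  3 to go: {3,5,7} 1  {5,7,9} 3  {6,8,9} 1  {7,8,9} 3
  4 to go: {2,3,5,7} 1  {3,5,7,9} 4  {4,6,8,9} 1  {5,7,8,9} 6  {6,7,8,9} 4
  5 to go: {1,4,6,8,9} 1  {2,3,5,7,9} 5  {3,5,7,8,9} 10  {4,6,7,8,9} 5  {5,6,7,8,9} 10
  6 to go: {0,1,4,6,8,9} 1  {1,4,6,7,8,9} 6  {2,3,5,7,8,9} 15  {3,5,6,7,8,9} 20  {4,5,6,7,8,9} 15
  7 to go: {0,1,4,6,7,8,9} 7  {1,4,5,6,7,8,9} 21  {2,3,5,6,7,8,9} 35  {3,4,5,6,7,8,9} 35
  8 to go: {0,1,4,5,6,7,8,9} 28  {1,3,4,5,6,7,8,9} 56  {2,3,4,5,6,7,8,9} 70
  if 0:a drops first: 126 orders
  if 2:o drops first: 84 orders
heap linearizations: 210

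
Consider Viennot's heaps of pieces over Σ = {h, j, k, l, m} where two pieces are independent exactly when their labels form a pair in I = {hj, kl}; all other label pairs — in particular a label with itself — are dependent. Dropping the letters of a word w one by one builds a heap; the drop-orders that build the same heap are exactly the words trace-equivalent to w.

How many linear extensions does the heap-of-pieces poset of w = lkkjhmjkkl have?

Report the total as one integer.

drop 0:l onto floor
drop 1:k onto floor
drop 2:k onto {1:k}
drop 3:j onto {0:l, 2:k}
drop 4:h onto {0:l, 2:k}
drop 5:m onto {3:j, 4:h}
drop 6:j onto {5:m}
drop 7:k onto {6:j}
drop 8:k onto {7:k}
drop 9:l onto {6:j}
ground layer = {0:l, 1:k}
drop-orders for the pieces not yet dropped (sum over which currently-grounded one goes next):
  1 to go: {8} 1  {9} 1
  2 to go: {7,8} 1  {8,9} 2
  3 to go: {7,8,9} 3
  4 to go: {6,7,8,9} 3
  5 to go: {5,6,7,8,9} 3
  6 to go: {3,5,6,7,8,9} 3  {4,5,6,7,8,9} 3
  7 to go: {3,4,5,6,7,8,9} 6
  8 to go: {0,3,4,5,6,7,8,9} 6  {2,3,4,5,6,7,8,9} 6
  if 0:l drops first: 6 orders
  if 1:k drops first: 12 orders
heap linearizations: 18

18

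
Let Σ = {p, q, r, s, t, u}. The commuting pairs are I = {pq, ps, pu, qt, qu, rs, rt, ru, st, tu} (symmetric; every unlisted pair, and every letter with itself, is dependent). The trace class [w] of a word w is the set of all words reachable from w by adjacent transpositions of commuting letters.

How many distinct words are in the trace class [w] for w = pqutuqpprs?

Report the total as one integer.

1296

piece 0:p — minimal
piece 1:q — minimal
piece 2:u — minimal
piece 3:t rests on {0:p}
piece 4:u rests on {2:u}
piece 5:q rests on {1:q}
piece 6:p rests on {3:t}
piece 7:p rests on {6:p}
piece 8:r rests on {5:q, 7:p}
piece 9:s rests on {4:u, 5:q}
minimal pieces: {0:p, 1:q, 2:u}
ways to finish when only these pieces remain (= sum over removing one remaining piece with nothing left below it):
  1 left: {8}→1  {9}→1
  2 left: {4,9}→1  {7,8}→1  {8,9}→2
  3 left: {2,4,9}→1  {4,8,9}→3  {5,8,9}→2  {6,7,8}→1  {7,8,9}→3
  4 left: {1,5,8,9}→2  {2,4,8,9}→4  {3,6,7,8}→1  {4,5,8,9}→5  {4,7,8,9}→6  {5,7,8,9}→5  {6,7,8,9}→4
  5 left: {0,3,6,7,8}→1  {1,4,5,8,9}→7  {1,5,7,8,9}→7  {2,4,5,8,9}→9  {2,4,7,8,9}→10  {3,6,7,8,9}→5  {4,5,7,8,9}→16  {4,6,7,8,9}→10  {5,6,7,8,9}→9
  6 left: {0,3,6,7,8,9}→6  {1,2,4,5,8,9}→16  {1,4,5,7,8,9}→30  {1,5,6,7,8,9}→16  {2,4,5,7,8,9}→35  {2,4,6,7,8,9}→20  {3,4,6,7,8,9}→15  {3,5,6,7,8,9}→14  {4,5,6,7,8,9}→35
  7 left: {0,3,4,6,7,8,9}→21  {0,3,5,6,7,8,9}→20  {1,2,4,5,7,8,9}→81  {1,3,5,6,7,8,9}→30  {1,4,5,6,7,8,9}→81  {2,3,4,6,7,8,9}→35  {2,4,5,6,7,8,9}→90  {3,4,5,6,7,8,9}→64
  8 left: {0,1,3,5,6,7,8,9}→50  {0,2,3,4,6,7,8,9}→56  {0,3,4,5,6,7,8,9}→105  {1,2,4,5,6,7,8,9}→252  {1,3,4,5,6,7,8,9}→175  {2,3,4,5,6,7,8,9}→189
  placing 0:p first → 616 extensions
  placing 1:q first → 350 extensions
  placing 2:u first → 330 extensions
total linear extensions = 1296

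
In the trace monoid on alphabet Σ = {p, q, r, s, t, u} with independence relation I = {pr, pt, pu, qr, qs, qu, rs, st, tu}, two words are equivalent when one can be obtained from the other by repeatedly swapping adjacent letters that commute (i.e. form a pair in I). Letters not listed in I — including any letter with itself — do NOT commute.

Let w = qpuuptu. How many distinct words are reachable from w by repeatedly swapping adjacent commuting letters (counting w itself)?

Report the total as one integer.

0(q) covers ∅
1(p) covers 0:q
2(u) covers ∅
3(u) covers 2:u
4(p) covers 1:p
5(t) covers 0:q
6(u) covers 3:u
floor of heap: 0:q, 2:u
completions by unplaced set U, small U first (add the entries for U minus each lowest piece of U):
  |U|=1: {4}:1  {5}:1  {6}:1
  |U|=2: {1,4}:1  {3,6}:1  {4,5}:2  {4,6}:2  {5,6}:2
  |U|=3: {1,4,5}:3  {1,4,6}:3  {2,3,6}:1  {3,4,6}:3  {3,5,6}:3  {4,5,6}:6
  |U|=4: {0,1,4,5}:3  {1,3,4,6}:6  {1,4,5,6}:12  {2,3,4,6}:4  {2,3,5,6}:4  {3,4,5,6}:12
  |U|=5: {0,1,4,5,6}:15  {1,2,3,4,6}:10  {1,3,4,5,6}:30  {2,3,4,5,6}:20
  start at 0(q): 60
  start at 2(u): 45
sum over floor = 105

105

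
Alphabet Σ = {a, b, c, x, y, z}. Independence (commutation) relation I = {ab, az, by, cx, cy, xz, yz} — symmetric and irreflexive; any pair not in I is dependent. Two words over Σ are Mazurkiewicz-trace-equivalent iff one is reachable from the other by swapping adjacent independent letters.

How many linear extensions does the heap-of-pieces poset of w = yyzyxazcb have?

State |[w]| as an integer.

piece 0:y — minimal
piece 1:y rests on {0:y}
piece 2:z — minimal
piece 3:y rests on {1:y}
piece 4:x rests on {3:y}
piece 5:a rests on {4:x}
piece 6:z rests on {2:z}
piece 7:c rests on {5:a, 6:z}
piece 8:b rests on {7:c}
minimal pieces: {0:y, 2:z}
ways to finish when only these pieces remain (= sum over removing one remaining piece with nothing left below it):
  1 left: {8}→1
  2 left: {7,8}→1
  3 left: {5,7,8}→1  {6,7,8}→1
  4 left: {2,6,7,8}→1  {4,5,7,8}→1  {5,6,7,8}→2
  5 left: {2,5,6,7,8}→3  {3,4,5,7,8}→1  {4,5,6,7,8}→3
  6 left: {1,3,4,5,7,8}→1  {2,4,5,6,7,8}→6  {3,4,5,6,7,8}→4
  7 left: {0,1,3,4,5,7,8}→1  {1,3,4,5,6,7,8}→5  {2,3,4,5,6,7,8}→10
  placing 0:y first → 15 extensions
  placing 2:z first → 6 extensions
total linear extensions = 21

21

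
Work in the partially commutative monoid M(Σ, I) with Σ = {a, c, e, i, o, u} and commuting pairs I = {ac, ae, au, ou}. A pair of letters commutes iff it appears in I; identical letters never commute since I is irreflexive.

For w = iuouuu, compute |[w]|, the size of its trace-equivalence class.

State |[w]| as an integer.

5

#0=i has no predecessor
#1=u depends on [0:i]
#2=o depends on [0:i]
#3=u depends on [1:u]
#4=u depends on [3:u]
#5=u depends on [4:u]
sources: [0:i]
N(rest) = Σ N(rest − s) over sources s of rest; N(one piece) = 1:
  size 1 → [2]=1  [5]=1
  size 2 → [2,5]=2  [4,5]=1
  size 3 → [2,4,5]=3  [3,4,5]=1
  size 4 → [1,3,4,5]=1  [2,3,4,5]=4
  first=0(i) contributes 5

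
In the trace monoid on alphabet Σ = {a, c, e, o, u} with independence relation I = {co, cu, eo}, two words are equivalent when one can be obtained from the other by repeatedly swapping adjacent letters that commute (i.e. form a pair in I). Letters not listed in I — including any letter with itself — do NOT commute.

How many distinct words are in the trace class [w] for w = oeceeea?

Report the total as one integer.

6

#0=o has no predecessor
#1=e has no predecessor
#2=c depends on [1:e]
#3=e depends on [2:c]
#4=e depends on [3:e]
#5=e depends on [4:e]
#6=a depends on [0:o, 5:e]
sources: [0:o, 1:e]
N(rest) = Σ N(rest − s) over sources s of rest; N(one piece) = 1:
  size 1 → [6]=1
  size 2 → [0,6]=1  [5,6]=1
  size 3 → [0,5,6]=2  [4,5,6]=1
  size 4 → [0,4,5,6]=3  [3,4,5,6]=1
  size 5 → [0,3,4,5,6]=4  [2,3,4,5,6]=1
  first=0(o) contributes 1
  first=1(e) contributes 5
|[w]| = 6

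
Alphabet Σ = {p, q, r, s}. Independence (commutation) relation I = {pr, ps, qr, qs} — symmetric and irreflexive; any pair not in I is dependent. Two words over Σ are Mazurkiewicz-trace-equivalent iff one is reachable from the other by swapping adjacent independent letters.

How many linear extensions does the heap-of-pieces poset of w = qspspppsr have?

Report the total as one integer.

126

#0=q has no predecessor
#1=s has no predecessor
#2=p depends on [0:q]
#3=s depends on [1:s]
#4=p depends on [2:p]
#5=p depends on [4:p]
#6=p depends on [5:p]
#7=s depends on [3:s]
#8=r depends on [7:s]
sources: [0:q, 1:s]
N(rest) = Σ N(rest − s) over sources s of rest; N(one piece) = 1:
  size 1 → [6]=1  [8]=1
  size 2 → [5,6]=1  [6,8]=2  [7,8]=1
  size 3 → [3,7,8]=1  [4,5,6]=1  [5,6,8]=3  [6,7,8]=3
  size 4 → [1,3,7,8]=1  [2,4,5,6]=1  [3,6,7,8]=4  [4,5,6,8]=4  [5,6,7,8]=6
  size 5 → [0,2,4,5,6]=1  [1,3,6,7,8]=5  [2,4,5,6,8]=5  [3,5,6,7,8]=10  [4,5,6,7,8]=10
  size 6 → [0,2,4,5,6,8]=6  [1,3,5,6,7,8]=15  [2,4,5,6,7,8]=15  [3,4,5,6,7,8]=20
  size 7 → [0,2,4,5,6,7,8]=21  [1,3,4,5,6,7,8]=35  [2,3,4,5,6,7,8]=35
  first=0(q) contributes 70
  first=1(s) contributes 56
|[w]| = 126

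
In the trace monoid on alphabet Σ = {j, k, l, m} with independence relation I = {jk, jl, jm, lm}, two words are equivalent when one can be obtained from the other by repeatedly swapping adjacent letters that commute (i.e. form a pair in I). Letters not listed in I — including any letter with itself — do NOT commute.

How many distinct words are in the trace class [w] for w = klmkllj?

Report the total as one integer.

14

drop 0:k onto floor
drop 1:l onto {0:k}
drop 2:m onto {0:k}
drop 3:k onto {1:l, 2:m}
drop 4:l onto {3:k}
drop 5:l onto {4:l}
drop 6:j onto floor
ground layer = {0:k, 6:j}
drop-orders for the pieces not yet dropped (sum over which currently-grounded one goes next):
  1 to go: {5} 1  {6} 1
  2 to go: {4,5} 1  {5,6} 2
  3 to go: {3,4,5} 1  {4,5,6} 3
  4 to go: {1,3,4,5} 1  {2,3,4,5} 1  {3,4,5,6} 4
  5 to go: {1,2,3,4,5} 2  {1,3,4,5,6} 5  {2,3,4,5,6} 5
  if 0:k drops first: 12 orders
  if 6:j drops first: 2 orders
heap linearizations: 14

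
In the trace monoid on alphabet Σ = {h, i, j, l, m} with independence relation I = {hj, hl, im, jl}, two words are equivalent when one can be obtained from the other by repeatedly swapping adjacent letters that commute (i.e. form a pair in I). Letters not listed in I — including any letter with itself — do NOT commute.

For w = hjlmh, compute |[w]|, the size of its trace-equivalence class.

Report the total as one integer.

piece 0:h — minimal
piece 1:j — minimal
piece 2:l — minimal
piece 3:m rests on {0:h, 1:j, 2:l}
piece 4:h rests on {3:m}
minimal pieces: {0:h, 1:j, 2:l}
ways to finish when only these pieces remain (= sum over removing one remaining piece with nothing left below it):
  1 left: {4}→1
  2 left: {3,4}→1
  3 left: {0,3,4}→1  {1,3,4}→1  {2,3,4}→1
  placing 0:h first → 2 extensions
  placing 1:j first → 2 extensions
  placing 2:l first → 2 extensions
total linear extensions = 6

6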